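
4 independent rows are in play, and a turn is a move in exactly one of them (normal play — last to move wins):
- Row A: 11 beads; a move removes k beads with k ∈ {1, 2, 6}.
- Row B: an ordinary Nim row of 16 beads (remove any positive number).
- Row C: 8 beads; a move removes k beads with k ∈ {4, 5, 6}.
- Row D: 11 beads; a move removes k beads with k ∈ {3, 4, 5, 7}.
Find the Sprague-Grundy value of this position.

For row A, compute g(0), g(1), … with moves {1, 2, 6}:
k:     0  1  2  3  4  5  6  7  8  9 10 11
g(k):  0  1  2  0  1  2  3  0  1  2  0  1
So g(11) = 1.
Row B is a plain Nim row of size 16, so its Grundy value is 16.
Build the Grundy sequence for row C with g(k) = mex{g(k−s) : s ∈ {4, 5, 6}, s ≤ k}:
k:     0  1  2  3  4  5  6  7  8
g(k):  0  0  0  0  1  1  1  1  2
So g(8) = 2.
Grundy values for row D (subtraction set {3, 4, 5, 7}):
g(0) = mex{} = 0
g(1) = mex{} = 0
g(2) = mex{} = 0
g(3) = mex{0} = 1
g(4) = mex{0} = 1
g(5) = mex{0} = 1
g(6) = mex{0,1} = 2
g(7) = mex{0,1} = 2
g(8) = mex{0,1} = 2
g(9) = mex{0,1,2} = 3
g(10) = mex{1,2} = 0
g(11) = mex{1,2} = 0
So g(11) = 0.
By the Sprague-Grundy theorem, the Grundy value of a sum of independent games is the XOR of the component values.
Combined value = 1 XOR 16 XOR 2 XOR 0 = 19.

19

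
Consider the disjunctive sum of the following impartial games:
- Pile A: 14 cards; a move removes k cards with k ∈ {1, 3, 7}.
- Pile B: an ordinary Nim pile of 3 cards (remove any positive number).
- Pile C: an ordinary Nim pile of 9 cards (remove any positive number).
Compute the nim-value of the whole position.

10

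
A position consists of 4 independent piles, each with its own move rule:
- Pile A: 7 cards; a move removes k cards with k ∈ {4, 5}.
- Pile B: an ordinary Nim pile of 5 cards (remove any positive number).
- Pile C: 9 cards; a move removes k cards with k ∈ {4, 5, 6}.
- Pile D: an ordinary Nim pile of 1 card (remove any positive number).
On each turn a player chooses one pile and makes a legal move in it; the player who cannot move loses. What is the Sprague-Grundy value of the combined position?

Build the Grundy sequence for pile A with g(k) = mex{g(k−s) : s ∈ {4, 5}, s ≤ k}:
k:     0  1  2  3  4  5  6  7
g(k):  0  0  0  0  1  1  1  1
So g(7) = 1.
Pile B is a plain Nim pile of size 5, so its Grundy value is 5.
For pile C, compute g(0), g(1), … with moves {4, 5, 6}:
g(0) = mex{} = 0
g(1) = mex{} = 0
g(2) = mex{} = 0
g(3) = mex{} = 0
g(4) = mex{0} = 1
g(5) = mex{0} = 1
g(6) = mex{0} = 1
g(7) = mex{0} = 1
g(8) = mex{0,1} = 2
g(9) = mex{0,1} = 2
So g(9) = 2.
Pile D is a plain Nim pile of size 1, so its Grundy value is 1.
By the Sprague-Grundy theorem, the Grundy value of a sum of independent games is the XOR of the component values.
Combined value = 1 XOR 5 XOR 2 XOR 1 = 7.

7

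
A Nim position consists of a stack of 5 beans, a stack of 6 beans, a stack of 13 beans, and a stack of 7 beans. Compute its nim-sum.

9

Bitwise XOR of the heap sizes:
  0101  (5)
  0110  (6)
  1101  (13)
  0111  (7)
  ----
  1001  (9)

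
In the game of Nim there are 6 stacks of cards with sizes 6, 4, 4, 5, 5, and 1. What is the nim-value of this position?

Compute the nim-sum pairwise:
6 XOR 4 = 2
2 XOR 4 = 6
6 XOR 5 = 3
3 XOR 5 = 6
6 XOR 1 = 7

7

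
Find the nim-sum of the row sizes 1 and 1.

0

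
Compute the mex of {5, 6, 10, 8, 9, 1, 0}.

The values 0, 1 are all present; 2 is the first non-negative integer missing from the set.

2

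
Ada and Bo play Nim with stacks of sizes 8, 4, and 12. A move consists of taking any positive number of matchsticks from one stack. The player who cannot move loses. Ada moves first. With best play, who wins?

Bitwise XOR of the heap sizes:
  1000  (8)
  0100  (4)
  1100  (12)
  ----
  0000  (0)
The nim-sum is 0, so this is a P-position: the player to move is in a losing position under optimal play; Ada is about to move from it and so loses — Bo wins.

Bo wins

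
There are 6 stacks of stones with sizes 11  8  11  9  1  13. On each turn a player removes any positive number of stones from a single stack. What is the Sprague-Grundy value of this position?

Nim-sum: 11 ⊕ 8 ⊕ 11 ⊕ 9 ⊕ 1 ⊕ 13 = 13.

13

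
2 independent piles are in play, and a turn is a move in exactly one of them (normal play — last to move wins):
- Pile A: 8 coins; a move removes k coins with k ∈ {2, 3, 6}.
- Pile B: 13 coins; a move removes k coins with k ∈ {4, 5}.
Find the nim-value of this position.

3

Grundy values for pile A (subtraction set {2, 3, 6}):
k:     0  1  2  3  4  5  6  7  8
g(k):  0  0  1  1  2  0  3  1  2
So g(8) = 2.
For pile B, compute g(0), g(1), … with moves {4, 5}:
g(0) = mex{} = 0
g(1) = mex{} = 0
g(2) = mex{} = 0
g(3) = mex{} = 0
g(4) = mex{0} = 1
g(5) = mex{0} = 1
g(6) = mex{0} = 1
g(7) = mex{0} = 1
g(8) = mex{0,1} = 2
g(9) = mex{1} = 0
g(10) = mex{1} = 0
g(11) = mex{1} = 0
g(12) = mex{1,2} = 0
g(13) = mex{0,2} = 1
So g(13) = 1.
By the Sprague-Grundy theorem, the Grundy value of a sum of independent games is the XOR of the component values.
Combined value = 2 XOR 1 = 3.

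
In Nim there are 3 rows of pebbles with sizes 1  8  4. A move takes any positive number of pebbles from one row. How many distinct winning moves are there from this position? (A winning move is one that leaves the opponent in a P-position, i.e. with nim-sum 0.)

Compute the nim-sum pairwise:
1 XOR 8 = 9
9 XOR 4 = 13
The overall nim-sum is X = 13. A row of size p has a winning move iff p XOR X < p (reduce it to p XOR X).
  1: 1 XOR 13 = 12 ≥ 1 — no move.
  8: 8 XOR 13 = 5 < 8 — winning move (to 5).
  4: 4 XOR 13 = 9 ≥ 4 — no move.
That gives 1 winning move.

1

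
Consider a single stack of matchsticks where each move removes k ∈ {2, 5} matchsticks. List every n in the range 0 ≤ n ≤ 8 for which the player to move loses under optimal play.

0, 1, 4, 7, 8

Grundy values for subtraction set {2, 5}:
g(0) = mex{} = 0
g(1) = mex{} = 0
g(2) = mex{0} = 1
g(3) = mex{0} = 1
g(4) = mex{1} = 0
g(5) = mex{0,1} = 2
g(6) = mex{0} = 1
g(7) = mex{1,2} = 0
g(8) = mex{1} = 0
The P-positions (g = 0) in 0..8 are 0, 1, 4, 7, 8.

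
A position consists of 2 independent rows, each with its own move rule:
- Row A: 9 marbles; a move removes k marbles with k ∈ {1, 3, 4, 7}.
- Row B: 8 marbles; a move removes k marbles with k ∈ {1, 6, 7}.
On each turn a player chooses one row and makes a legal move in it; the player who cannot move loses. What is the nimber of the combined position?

3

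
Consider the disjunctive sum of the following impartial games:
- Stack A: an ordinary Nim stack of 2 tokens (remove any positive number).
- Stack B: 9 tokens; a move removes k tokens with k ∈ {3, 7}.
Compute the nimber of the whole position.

3

Stack A is a plain Nim stack of size 2, so its Grundy value is 2.
For stack B, compute g(0), g(1), … with moves {3, 7}:
k:     0  1  2  3  4  5  6  7  8  9
g(k):  0  0  0  1  1  1  0  2  2  1
So g(9) = 1.
By the Sprague-Grundy theorem, the Grundy value of a sum of independent games is the XOR of the component values.
Combined value = 2 XOR 1 = 3.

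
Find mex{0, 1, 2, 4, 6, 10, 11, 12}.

3

The values 0, 1, 2 are all present; 3 is the first non-negative integer missing from the set.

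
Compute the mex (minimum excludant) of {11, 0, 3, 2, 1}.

The values 0, 1, 2, 3 are all present; 4 is the first non-negative integer missing from the set.

4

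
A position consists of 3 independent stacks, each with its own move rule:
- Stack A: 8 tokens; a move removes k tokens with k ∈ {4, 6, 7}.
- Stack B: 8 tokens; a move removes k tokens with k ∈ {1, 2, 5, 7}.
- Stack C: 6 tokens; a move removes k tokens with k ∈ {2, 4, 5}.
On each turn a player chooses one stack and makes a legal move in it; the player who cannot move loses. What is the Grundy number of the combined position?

Build the Grundy sequence for stack A with g(k) = mex{g(k−s) : s ∈ {4, 6, 7}, s ≤ k}:
g(0) = mex{} = 0
g(1) = mex{} = 0
g(2) = mex{} = 0
g(3) = mex{} = 0
g(4) = mex{0} = 1
g(5) = mex{0} = 1
g(6) = mex{0} = 1
g(7) = mex{0} = 1
g(8) = mex{0,1} = 2
So g(8) = 2.
Build the Grundy sequence for stack B with g(k) = mex{g(k−s) : s ∈ {1, 2, 5, 7}, s ≤ k}:
k:     0  1  2  3  4  5  6  7  8
g(k):  0  1  2  0  1  2  0  1  2
So g(8) = 2.
Build the Grundy sequence for stack C with g(k) = mex{g(k−s) : s ∈ {2, 4, 5}, s ≤ k}:
k:     0  1  2  3  4  5  6
g(k):  0  0  1  1  2  2  3
So g(6) = 3.
By the Sprague-Grundy theorem, the Grundy value of a sum of independent games is the XOR of the component values.
Combined value = 2 XOR 2 XOR 3 = 3.

3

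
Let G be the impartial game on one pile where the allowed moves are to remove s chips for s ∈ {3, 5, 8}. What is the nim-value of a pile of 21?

3

Build the Grundy sequence with g(k) = mex{g(k−s) : s ∈ {3, 5, 8}, s ≤ k}:
k:     0  1  2  3  4  5  6  7  8  9 10 11 12 13 14 15 16 17 18 19 20 21
g(k):  0  0  0  1  1  1  2  2  2  3  3  0  0  0  1  1  1  2  2  2  3  3
So g(21) = 3.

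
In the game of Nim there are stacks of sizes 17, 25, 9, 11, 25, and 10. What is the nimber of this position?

25

Nim-sum: 17 ⊕ 25 ⊕ 9 ⊕ 11 ⊕ 25 ⊕ 10 = 25.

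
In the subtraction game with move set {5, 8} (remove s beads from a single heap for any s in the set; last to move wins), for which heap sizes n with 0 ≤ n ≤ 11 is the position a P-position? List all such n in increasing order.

Build the Grundy sequence with g(k) = mex{g(k−s) : s ∈ {5, 8}, s ≤ k}:
g(0) = mex{} = 0
g(1) = mex{} = 0
g(2) = mex{} = 0
g(3) = mex{} = 0
g(4) = mex{} = 0
g(5) = mex{0} = 1
g(6) = mex{0} = 1
g(7) = mex{0} = 1
g(8) = mex{0} = 1
g(9) = mex{0} = 1
g(10) = mex{0,1} = 2
g(11) = mex{0,1} = 2
The P-positions (g = 0) in 0..11 are 0, 1, 2, 3, 4.

0, 1, 2, 3, 4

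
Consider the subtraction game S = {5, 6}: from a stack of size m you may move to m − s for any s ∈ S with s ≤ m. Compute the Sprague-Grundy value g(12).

0

Compute g(0), g(1), … for moves {5, 6}:
g(0) = mex{} = 0
g(1) = mex{} = 0
g(2) = mex{} = 0
g(3) = mex{} = 0
g(4) = mex{} = 0
g(5) = mex{0} = 1
g(6) = mex{0} = 1
g(7) = mex{0} = 1
g(8) = mex{0} = 1
g(9) = mex{0} = 1
g(10) = mex{0,1} = 2
g(11) = mex{1} = 0
g(12) = mex{1} = 0
So g(12) = 0.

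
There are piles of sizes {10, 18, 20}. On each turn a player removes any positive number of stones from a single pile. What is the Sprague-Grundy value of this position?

12

Compute the nim-sum pairwise:
10 ^ 18 = 24
24 ^ 20 = 12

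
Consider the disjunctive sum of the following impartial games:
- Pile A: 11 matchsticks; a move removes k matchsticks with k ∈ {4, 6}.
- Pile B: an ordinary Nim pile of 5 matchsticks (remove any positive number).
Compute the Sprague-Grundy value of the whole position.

5

For pile A, compute g(0), g(1), … with moves {4, 6}:
g(0) = mex{} = 0
g(1) = mex{} = 0
g(2) = mex{} = 0
g(3) = mex{} = 0
g(4) = mex{0} = 1
g(5) = mex{0} = 1
g(6) = mex{0} = 1
g(7) = mex{0} = 1
g(8) = mex{0,1} = 2
g(9) = mex{0,1} = 2
g(10) = mex{1} = 0
g(11) = mex{1} = 0
So g(11) = 0.
Pile B is a plain Nim pile of size 5, so its Grundy value is 5.
By the Sprague-Grundy theorem, the Grundy value of a sum of independent games is the XOR of the component values.
Combined value = 0 XOR 5 = 5.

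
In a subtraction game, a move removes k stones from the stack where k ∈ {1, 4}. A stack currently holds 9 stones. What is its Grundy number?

2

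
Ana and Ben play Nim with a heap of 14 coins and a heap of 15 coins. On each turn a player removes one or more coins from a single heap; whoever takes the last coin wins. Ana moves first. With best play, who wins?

Write each in binary and XOR column by column:
  1110  (14)
  1111  (15)
  ----
  0001  (1)
The nim-sum is 1 ≠ 0, so this is an N-position: the player to move can win; Ana has a winning move.

Ana wins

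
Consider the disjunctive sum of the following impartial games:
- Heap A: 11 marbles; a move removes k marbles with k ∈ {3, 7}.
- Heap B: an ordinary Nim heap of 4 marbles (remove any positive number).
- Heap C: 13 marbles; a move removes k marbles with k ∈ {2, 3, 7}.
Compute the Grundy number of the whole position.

5

For heap A, compute g(0), g(1), … with moves {3, 7}:
g(0) = mex{} = 0
g(1) = mex{} = 0
g(2) = mex{} = 0
g(3) = mex{0} = 1
g(4) = mex{0} = 1
g(5) = mex{0} = 1
g(6) = mex{1} = 0
g(7) = mex{0,1} = 2
g(8) = mex{0,1} = 2
g(9) = mex{0} = 1
g(10) = mex{1,2} = 0
g(11) = mex{1,2} = 0
So g(11) = 0.
Heap B is a plain Nim heap of size 4, so its Grundy value is 4.
Grundy values for heap C (subtraction set {2, 3, 7}):
k:     0  1  2  3  4  5  6  7  8  9 10 11 12 13
g(k):  0  0  1  1  2  0  0  1  1  2  0  0  1  1
So g(13) = 1.
By the Sprague-Grundy theorem, the Grundy value of a sum of independent games is the XOR of the component values.
Combined value = 0 XOR 4 XOR 1 = 5.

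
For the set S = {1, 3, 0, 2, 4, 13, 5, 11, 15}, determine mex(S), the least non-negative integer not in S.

The values 0, 1, 2, 3, 4, 5 are all present; 6 is the first non-negative integer missing from the set.

6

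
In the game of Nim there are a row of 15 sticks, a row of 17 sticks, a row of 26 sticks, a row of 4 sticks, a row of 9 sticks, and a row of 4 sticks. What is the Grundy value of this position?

Nim-sum: 15 ^ 17 ^ 26 ^ 4 ^ 9 ^ 4 = 13.

13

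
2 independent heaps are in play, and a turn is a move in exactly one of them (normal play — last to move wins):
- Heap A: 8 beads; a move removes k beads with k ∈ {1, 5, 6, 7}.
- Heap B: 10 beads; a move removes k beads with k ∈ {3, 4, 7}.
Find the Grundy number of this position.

2

Grundy values for heap A (subtraction set {1, 5, 6, 7}):
k:     0  1  2  3  4  5  6  7  8
g(k):  0  1  0  1  0  1  2  3  2
So g(8) = 2.
Grundy values for heap B (subtraction set {3, 4, 7}):
k:     0  1  2  3  4  5  6  7  8  9 10
g(k):  0  0  0  1  1  1  2  2  2  3  0
So g(10) = 0.
The value of a disjunctive sum is the nim-sum of the parts.
Combined value = 2 XOR 0 = 2.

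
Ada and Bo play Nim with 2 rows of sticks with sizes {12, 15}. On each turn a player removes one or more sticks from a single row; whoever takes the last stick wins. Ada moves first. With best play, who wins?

Nim-sum: 12 ⊕ 15 = 3.
The nim-sum is 3 ≠ 0, so this is an N-position: the player to move can win; Ada has a winning move.

Ada wins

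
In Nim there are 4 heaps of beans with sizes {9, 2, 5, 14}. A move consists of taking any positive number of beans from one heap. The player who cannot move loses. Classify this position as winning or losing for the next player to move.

Write each in binary and XOR column by column:
  1001  (9)
  0010  (2)
  0101  (5)
  1110  (14)
  ----
  0000  (0)
The nim-sum is 0, so this is a P-position: the player to move is in a losing position under optimal play.

Losing position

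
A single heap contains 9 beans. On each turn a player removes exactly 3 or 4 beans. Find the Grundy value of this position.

0

Build the Grundy sequence with g(k) = mex{g(k−s) : s ∈ {3, 4}, s ≤ k}:
g(0) = mex{} = 0
g(1) = mex{} = 0
g(2) = mex{} = 0
g(3) = mex{0} = 1
g(4) = mex{0} = 1
g(5) = mex{0} = 1
g(6) = mex{0,1} = 2
g(7) = mex{1} = 0
g(8) = mex{1} = 0
g(9) = mex{1,2} = 0
So g(9) = 0.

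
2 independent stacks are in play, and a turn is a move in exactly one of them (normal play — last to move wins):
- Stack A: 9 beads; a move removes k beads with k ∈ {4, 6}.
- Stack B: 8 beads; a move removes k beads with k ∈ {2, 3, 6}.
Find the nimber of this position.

0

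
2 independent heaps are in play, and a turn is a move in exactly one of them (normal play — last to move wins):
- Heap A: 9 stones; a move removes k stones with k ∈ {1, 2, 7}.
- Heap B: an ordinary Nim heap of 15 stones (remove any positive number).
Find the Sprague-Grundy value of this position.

Build the Grundy sequence for heap A with g(k) = mex{g(k−s) : s ∈ {1, 2, 7}, s ≤ k}:
g(0) = mex{} = 0
g(1) = mex{0} = 1
g(2) = mex{0,1} = 2
g(3) = mex{1,2} = 0
g(4) = mex{0,2} = 1
g(5) = mex{0,1} = 2
g(6) = mex{1,2} = 0
g(7) = mex{0,2} = 1
g(8) = mex{0,1} = 2
g(9) = mex{1,2} = 0
So g(9) = 0.
Heap B is a plain Nim heap of size 15, so its Grundy value is 15.
The value of a disjunctive sum is the nim-sum of the parts.
Combined value = 0 XOR 15 = 15.

15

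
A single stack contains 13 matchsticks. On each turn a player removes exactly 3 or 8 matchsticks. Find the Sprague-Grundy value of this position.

Grundy values for subtraction set {3, 8}:
k:     0  1  2  3  4  5  6  7  8  9 10 11 12 13
g(k):  0  0  0  1  1  1  0  0  2  1  1  0  0  0
So g(13) = 0.

0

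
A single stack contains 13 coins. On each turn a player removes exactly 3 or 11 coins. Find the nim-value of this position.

2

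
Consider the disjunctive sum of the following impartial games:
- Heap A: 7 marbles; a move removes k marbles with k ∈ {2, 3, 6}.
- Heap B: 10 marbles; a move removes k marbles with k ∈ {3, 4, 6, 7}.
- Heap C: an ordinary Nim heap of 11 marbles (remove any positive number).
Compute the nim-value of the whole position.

10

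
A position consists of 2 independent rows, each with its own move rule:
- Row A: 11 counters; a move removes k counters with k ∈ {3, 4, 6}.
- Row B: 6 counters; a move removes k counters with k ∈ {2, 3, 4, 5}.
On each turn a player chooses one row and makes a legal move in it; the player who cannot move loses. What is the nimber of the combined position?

For row A, compute g(0), g(1), … with moves {3, 4, 6}:
g(0) = mex{} = 0
g(1) = mex{} = 0
g(2) = mex{} = 0
g(3) = mex{0} = 1
g(4) = mex{0} = 1
g(5) = mex{0} = 1
g(6) = mex{0,1} = 2
g(7) = mex{0,1} = 2
g(8) = mex{0,1} = 2
g(9) = mex{1,2} = 0
g(10) = mex{1,2} = 0
g(11) = mex{1,2} = 0
So g(11) = 0.
Grundy values for row B (subtraction set {2, 3, 4, 5}):
g(0) = mex{} = 0
g(1) = mex{} = 0
g(2) = mex{0} = 1
g(3) = mex{0} = 1
g(4) = mex{0,1} = 2
g(5) = mex{0,1} = 2
g(6) = mex{0,1,2} = 3
So g(6) = 3.
The value of a disjunctive sum is the nim-sum of the parts.
Combined value = 0 XOR 3 = 3.

3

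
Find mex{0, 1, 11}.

The values 0, 1 are all present; 2 is the first non-negative integer missing from the set.

2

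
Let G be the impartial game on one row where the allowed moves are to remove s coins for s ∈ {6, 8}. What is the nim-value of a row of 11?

Grundy values for subtraction set {6, 8}:
k:     0  1  2  3  4  5  6  7  8  9 10 11
g(k):  0  0  0  0  0  0  1  1  1  1  1  1
So g(11) = 1.

1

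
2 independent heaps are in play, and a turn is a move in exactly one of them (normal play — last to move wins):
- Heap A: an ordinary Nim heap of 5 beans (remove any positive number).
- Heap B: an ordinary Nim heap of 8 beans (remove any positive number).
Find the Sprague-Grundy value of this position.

Heap A is a plain Nim heap of size 5, so its Grundy value is 5.
Heap B is a plain Nim heap of size 8, so its Grundy value is 8.
The value of a disjunctive sum is the nim-sum of the parts.
Combined value = 5 ⊕ 8 = 13.

13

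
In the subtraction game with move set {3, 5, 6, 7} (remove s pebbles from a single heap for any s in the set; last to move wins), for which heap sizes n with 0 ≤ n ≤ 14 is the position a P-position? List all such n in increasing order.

0, 1, 2, 10, 11, 12

Build the Grundy sequence with g(k) = mex{g(k−s) : s ∈ {3, 5, 6, 7}, s ≤ k}:
g(0) = mex{} = 0
g(1) = mex{} = 0
g(2) = mex{} = 0
g(3) = mex{0} = 1
g(4) = mex{0} = 1
g(5) = mex{0} = 1
g(6) = mex{0,1} = 2
g(7) = mex{0,1} = 2
g(8) = mex{0,1} = 2
g(9) = mex{0,1,2} = 3
g(10) = mex{1,2} = 0
g(11) = mex{1,2} = 0
g(12) = mex{1,2,3} = 0
g(13) = mex{0,2} = 1
g(14) = mex{0,2,3} = 1
The P-positions (g = 0) in 0..14 are 0, 1, 2, 10, 11, 12.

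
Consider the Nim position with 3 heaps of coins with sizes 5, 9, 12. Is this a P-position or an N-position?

P-position

Compute the nim-sum pairwise:
5 ^ 9 = 12
12 ^ 12 = 0
The nim-sum is 0, so this is a P-position: the player to move is in a losing position under optimal play.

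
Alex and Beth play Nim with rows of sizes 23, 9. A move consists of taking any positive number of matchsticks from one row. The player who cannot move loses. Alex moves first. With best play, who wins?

In binary:
  10111  (23)
  01001  (9)
  -----
  11110  (30)
The nim-sum is 30 ≠ 0, so this is an N-position: the player to move can win; Alex has a winning move.

Alex wins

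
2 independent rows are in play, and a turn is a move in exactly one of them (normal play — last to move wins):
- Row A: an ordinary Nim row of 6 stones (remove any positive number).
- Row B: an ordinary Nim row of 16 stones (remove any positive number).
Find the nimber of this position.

22

Row A is a plain Nim row of size 6, so its Grundy value is 6.
Row B is a plain Nim row of size 16, so its Grundy value is 16.
The value of a disjunctive sum is the nim-sum of the parts.
Combined value = 6 ⊕ 16 = 22.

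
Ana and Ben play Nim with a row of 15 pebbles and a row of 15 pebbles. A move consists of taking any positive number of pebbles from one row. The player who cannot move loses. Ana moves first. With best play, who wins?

Ben wins

Nim-sum: 15 ^ 15 = 0.
The nim-sum is 0, so this is a P-position: the player to move is in a losing position under optimal play; Ana is about to move from it and so loses — Ben wins.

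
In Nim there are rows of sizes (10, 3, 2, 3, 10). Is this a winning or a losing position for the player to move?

Bitwise XOR of the heap sizes:
  1010  (10)
  0011  (3)
  0010  (2)
  0011  (3)
  1010  (10)
  ----
  0010  (2)
The nim-sum is 2 ≠ 0, so this is an N-position: the player to move can win.

Winning position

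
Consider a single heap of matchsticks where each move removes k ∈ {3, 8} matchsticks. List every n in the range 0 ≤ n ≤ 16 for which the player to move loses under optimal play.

0, 1, 2, 6, 7, 11, 12, 13

Build the Grundy sequence with g(k) = mex{g(k−s) : s ∈ {3, 8}, s ≤ k}:
k:     0  1  2  3  4  5  6  7  8  9 10 11 12 13 14 15 16
g(k):  0  0  0  1  1  1  0  0  2  1  1  0  0  0  1  1  1
The P-positions (g = 0) in 0..16 are 0, 1, 2, 6, 7, 11, 12, 13.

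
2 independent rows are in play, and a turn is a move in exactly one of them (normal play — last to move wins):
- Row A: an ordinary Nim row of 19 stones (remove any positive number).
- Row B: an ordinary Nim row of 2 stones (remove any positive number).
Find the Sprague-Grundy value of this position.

Row A is a plain Nim row of size 19, so its Grundy value is 19.
Row B is a plain Nim row of size 2, so its Grundy value is 2.
The value of a disjunctive sum is the nim-sum of the parts.
Combined value = 19 ⊕ 2 = 17.

17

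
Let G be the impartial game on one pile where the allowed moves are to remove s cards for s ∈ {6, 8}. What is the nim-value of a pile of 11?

Build the Grundy sequence with g(k) = mex{g(k−s) : s ∈ {6, 8}, s ≤ k}:
g(0) = mex{} = 0
g(1) = mex{} = 0
g(2) = mex{} = 0
g(3) = mex{} = 0
g(4) = mex{} = 0
g(5) = mex{} = 0
g(6) = mex{0} = 1
g(7) = mex{0} = 1
g(8) = mex{0} = 1
g(9) = mex{0} = 1
g(10) = mex{0} = 1
g(11) = mex{0} = 1
So g(11) = 1.

1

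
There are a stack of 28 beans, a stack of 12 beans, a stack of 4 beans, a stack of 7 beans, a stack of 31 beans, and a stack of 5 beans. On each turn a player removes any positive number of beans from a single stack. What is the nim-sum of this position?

Nim-sum: 28 ^ 12 ^ 4 ^ 7 ^ 31 ^ 5 = 9.

9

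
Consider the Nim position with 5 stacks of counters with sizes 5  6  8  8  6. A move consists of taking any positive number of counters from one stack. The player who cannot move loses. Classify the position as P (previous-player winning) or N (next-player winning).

Bitwise XOR of the heap sizes:
  0101  (5)
  0110  (6)
  1000  (8)
  1000  (8)
  0110  (6)
  ----
  0101  (5)
The nim-sum is 5 ≠ 0, so this is an N-position: the player to move can win.

N-position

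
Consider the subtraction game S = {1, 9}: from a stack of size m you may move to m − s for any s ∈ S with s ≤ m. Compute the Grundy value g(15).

1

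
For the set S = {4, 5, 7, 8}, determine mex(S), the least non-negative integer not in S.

0 is not in the set, so the mex is 0.

0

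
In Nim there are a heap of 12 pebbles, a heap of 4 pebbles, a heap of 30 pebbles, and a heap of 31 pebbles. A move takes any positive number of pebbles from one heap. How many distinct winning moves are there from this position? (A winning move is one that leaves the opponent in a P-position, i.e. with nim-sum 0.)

Write each in binary and XOR column by column:
  01100  (12)
  00100  (4)
  11110  (30)
  11111  (31)
  -----
  01001  (9)
The overall nim-sum is X = 9. A heap of size p has a winning move iff p XOR X < p (reduce it to p XOR X).
  12: 12 XOR 9 = 5 < 12 — winning move (to 5).
  4: 4 XOR 9 = 13 ≥ 4 — no move.
  30: 30 XOR 9 = 23 < 30 — winning move (to 23).
  31: 31 XOR 9 = 22 < 31 — winning move (to 22).
That gives 3 winning moves.

3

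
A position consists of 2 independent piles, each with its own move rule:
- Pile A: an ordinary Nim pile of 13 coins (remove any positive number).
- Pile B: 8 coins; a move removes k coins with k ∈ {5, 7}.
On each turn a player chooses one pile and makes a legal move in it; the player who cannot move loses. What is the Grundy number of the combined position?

Pile A is a plain Nim pile of size 13, so its Grundy value is 13.
Grundy values for pile B (subtraction set {5, 7}):
g(0) = mex{} = 0
g(1) = mex{} = 0
g(2) = mex{} = 0
g(3) = mex{} = 0
g(4) = mex{} = 0
g(5) = mex{0} = 1
g(6) = mex{0} = 1
g(7) = mex{0} = 1
g(8) = mex{0} = 1
So g(8) = 1.
By the Sprague-Grundy theorem, the Grundy value of a sum of independent games is the XOR of the component values.
Combined value = 13 ⊕ 1 = 12.

12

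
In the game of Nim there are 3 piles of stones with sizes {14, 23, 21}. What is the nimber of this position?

Compute the nim-sum pairwise:
14 XOR 23 = 25
25 XOR 21 = 12

12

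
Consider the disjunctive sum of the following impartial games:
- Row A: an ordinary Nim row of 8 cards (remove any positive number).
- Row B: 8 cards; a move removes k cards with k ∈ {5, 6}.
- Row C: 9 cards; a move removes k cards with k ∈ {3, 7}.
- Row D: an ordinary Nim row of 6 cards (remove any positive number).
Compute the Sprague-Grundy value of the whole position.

14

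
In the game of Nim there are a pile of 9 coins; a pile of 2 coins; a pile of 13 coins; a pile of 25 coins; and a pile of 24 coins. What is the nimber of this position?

Compute the nim-sum pairwise:
9 ⊕ 2 = 11
11 ⊕ 13 = 6
6 ⊕ 25 = 31
31 ⊕ 24 = 7

7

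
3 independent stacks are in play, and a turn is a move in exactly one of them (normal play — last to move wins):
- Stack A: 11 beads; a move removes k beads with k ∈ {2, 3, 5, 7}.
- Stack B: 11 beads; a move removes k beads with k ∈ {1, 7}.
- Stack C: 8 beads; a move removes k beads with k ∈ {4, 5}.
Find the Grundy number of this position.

Grundy values for stack A (subtraction set {2, 3, 5, 7}):
g(0) = mex{} = 0
g(1) = mex{} = 0
g(2) = mex{0} = 1
g(3) = mex{0} = 1
g(4) = mex{0,1} = 2
g(5) = mex{0,1} = 2
g(6) = mex{0,1,2} = 3
g(7) = mex{0,1,2} = 3
g(8) = mex{0,1,2,3} = 4
g(9) = mex{1,2,3} = 0
g(10) = mex{1,2,3,4} = 0
g(11) = mex{0,2,3,4} = 1
So g(11) = 1.
Build the Grundy sequence for stack B with g(k) = mex{g(k−s) : s ∈ {1, 7}, s ≤ k}:
g(0) = mex{} = 0
g(1) = mex{0} = 1
g(2) = mex{1} = 0
g(3) = mex{0} = 1
g(4) = mex{1} = 0
g(5) = mex{0} = 1
g(6) = mex{1} = 0
g(7) = mex{0} = 1
g(8) = mex{1} = 0
g(9) = mex{0} = 1
g(10) = mex{1} = 0
g(11) = mex{0} = 1
So g(11) = 1.
Grundy values for stack C (subtraction set {4, 5}):
k:     0  1  2  3  4  5  6  7  8
g(k):  0  0  0  0  1  1  1  1  2
So g(8) = 2.
By the Sprague-Grundy theorem, the Grundy value of a sum of independent games is the XOR of the component values.
Combined value = 1 XOR 1 XOR 2 = 2.

2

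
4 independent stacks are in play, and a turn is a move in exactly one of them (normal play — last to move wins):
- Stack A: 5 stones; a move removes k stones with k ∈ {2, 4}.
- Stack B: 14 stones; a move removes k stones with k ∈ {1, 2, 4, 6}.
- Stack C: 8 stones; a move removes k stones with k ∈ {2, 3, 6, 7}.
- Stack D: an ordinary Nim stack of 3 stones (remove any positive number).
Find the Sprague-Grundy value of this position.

Build the Grundy sequence for stack A with g(k) = mex{g(k−s) : s ∈ {2, 4}, s ≤ k}:
g(0) = mex{} = 0
g(1) = mex{} = 0
g(2) = mex{0} = 1
g(3) = mex{0} = 1
g(4) = mex{0,1} = 2
g(5) = mex{0,1} = 2
So g(5) = 2.
Build the Grundy sequence for stack B with g(k) = mex{g(k−s) : s ∈ {1, 2, 4, 6}, s ≤ k}:
k:     0  1  2  3  4  5  6  7  8  9 10 11 12 13 14
g(k):  0  1  2  0  1  2  3  4  0  1  2  0  1  2  3
So g(14) = 3.
Grundy values for stack C (subtraction set {2, 3, 6, 7}):
g(0) = mex{} = 0
g(1) = mex{} = 0
g(2) = mex{0} = 1
g(3) = mex{0} = 1
g(4) = mex{0,1} = 2
g(5) = mex{1} = 0
g(6) = mex{0,1,2} = 3
g(7) = mex{0,2} = 1
g(8) = mex{0,1,3} = 2
So g(8) = 2.
Stack D is a plain Nim stack of size 3, so its Grundy value is 3.
The value of a disjunctive sum is the nim-sum of the parts.
Combined value = 2 XOR 3 XOR 2 XOR 3 = 0.

0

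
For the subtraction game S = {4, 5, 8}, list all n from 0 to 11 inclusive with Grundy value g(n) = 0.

0, 1, 2, 3

Build the Grundy sequence with g(k) = mex{g(k−s) : s ∈ {4, 5, 8}, s ≤ k}:
g(0) = mex{} = 0
g(1) = mex{} = 0
g(2) = mex{} = 0
g(3) = mex{} = 0
g(4) = mex{0} = 1
g(5) = mex{0} = 1
g(6) = mex{0} = 1
g(7) = mex{0} = 1
g(8) = mex{0,1} = 2
g(9) = mex{0,1} = 2
g(10) = mex{0,1} = 2
g(11) = mex{0,1} = 2
The P-positions (g = 0) in 0..11 are 0, 1, 2, 3.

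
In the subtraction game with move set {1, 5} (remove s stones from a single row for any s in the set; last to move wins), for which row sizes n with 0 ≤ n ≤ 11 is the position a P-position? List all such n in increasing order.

0, 2, 4, 6, 8, 10

Build the Grundy sequence with g(k) = mex{g(k−s) : s ∈ {1, 5}, s ≤ k}:
g(0) = mex{} = 0
g(1) = mex{0} = 1
g(2) = mex{1} = 0
g(3) = mex{0} = 1
g(4) = mex{1} = 0
g(5) = mex{0} = 1
g(6) = mex{1} = 0
g(7) = mex{0} = 1
g(8) = mex{1} = 0
g(9) = mex{0} = 1
g(10) = mex{1} = 0
g(11) = mex{0} = 1
The P-positions (g = 0) in 0..11 are 0, 2, 4, 6, 8, 10.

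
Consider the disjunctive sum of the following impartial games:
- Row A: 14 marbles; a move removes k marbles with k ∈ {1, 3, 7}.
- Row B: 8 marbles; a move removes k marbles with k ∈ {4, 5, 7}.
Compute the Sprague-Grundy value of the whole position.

2

Grundy values for row A (subtraction set {1, 3, 7}):
g(0) = mex{} = 0
g(1) = mex{0} = 1
g(2) = mex{1} = 0
g(3) = mex{0} = 1
g(4) = mex{1} = 0
g(5) = mex{0} = 1
g(6) = mex{1} = 0
g(7) = mex{0} = 1
g(8) = mex{1} = 0
g(9) = mex{0} = 1
g(10) = mex{1} = 0
g(11) = mex{0} = 1
g(12) = mex{1} = 0
g(13) = mex{0} = 1
g(14) = mex{1} = 0
So g(14) = 0.
For row B, compute g(0), g(1), … with moves {4, 5, 7}:
k:     0  1  2  3  4  5  6  7  8
g(k):  0  0  0  0  1  1  1  1  2
So g(8) = 2.
The value of a disjunctive sum is the nim-sum of the parts.
Combined value = 0 ⊕ 2 = 2.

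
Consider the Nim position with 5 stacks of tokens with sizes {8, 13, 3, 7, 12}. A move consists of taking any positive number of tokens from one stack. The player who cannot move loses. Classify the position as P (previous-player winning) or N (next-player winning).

N-position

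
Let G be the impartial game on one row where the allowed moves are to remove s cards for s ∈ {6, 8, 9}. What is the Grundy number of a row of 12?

2

Grundy values for subtraction set {6, 8, 9}:
g(0) = mex{} = 0
g(1) = mex{} = 0
g(2) = mex{} = 0
g(3) = mex{} = 0
g(4) = mex{} = 0
g(5) = mex{} = 0
g(6) = mex{0} = 1
g(7) = mex{0} = 1
g(8) = mex{0} = 1
g(9) = mex{0} = 1
g(10) = mex{0} = 1
g(11) = mex{0} = 1
g(12) = mex{0,1} = 2
So g(12) = 2.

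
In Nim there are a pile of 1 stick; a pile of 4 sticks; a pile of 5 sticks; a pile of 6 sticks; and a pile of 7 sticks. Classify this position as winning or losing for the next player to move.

Compute the nim-sum pairwise:
1 XOR 4 = 5
5 XOR 5 = 0
0 XOR 6 = 6
6 XOR 7 = 1
The nim-sum is 1 ≠ 0, so this is an N-position: the player to move can win.

Winning position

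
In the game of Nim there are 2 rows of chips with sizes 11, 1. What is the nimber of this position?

10

Nim-sum: 11 ^ 1 = 10.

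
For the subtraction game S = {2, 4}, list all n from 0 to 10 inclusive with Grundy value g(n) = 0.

0, 1, 6, 7

Build the Grundy sequence with g(k) = mex{g(k−s) : s ∈ {2, 4}, s ≤ k}:
g(0) = mex{} = 0
g(1) = mex{} = 0
g(2) = mex{0} = 1
g(3) = mex{0} = 1
g(4) = mex{0,1} = 2
g(5) = mex{0,1} = 2
g(6) = mex{1,2} = 0
g(7) = mex{1,2} = 0
g(8) = mex{0,2} = 1
g(9) = mex{0,2} = 1
g(10) = mex{0,1} = 2
The P-positions (g = 0) in 0..10 are 0, 1, 6, 7.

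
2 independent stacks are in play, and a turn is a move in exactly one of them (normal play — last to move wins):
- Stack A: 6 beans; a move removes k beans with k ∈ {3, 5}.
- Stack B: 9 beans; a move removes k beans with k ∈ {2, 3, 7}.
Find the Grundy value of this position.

Build the Grundy sequence for stack A with g(k) = mex{g(k−s) : s ∈ {3, 5}, s ≤ k}:
g(0) = mex{} = 0
g(1) = mex{} = 0
g(2) = mex{} = 0
g(3) = mex{0} = 1
g(4) = mex{0} = 1
g(5) = mex{0} = 1
g(6) = mex{0,1} = 2
So g(6) = 2.
Build the Grundy sequence for stack B with g(k) = mex{g(k−s) : s ∈ {2, 3, 7}, s ≤ k}:
g(0) = mex{} = 0
g(1) = mex{} = 0
g(2) = mex{0} = 1
g(3) = mex{0} = 1
g(4) = mex{0,1} = 2
g(5) = mex{1} = 0
g(6) = mex{1,2} = 0
g(7) = mex{0,2} = 1
g(8) = mex{0} = 1
g(9) = mex{0,1} = 2
So g(9) = 2.
The value of a disjunctive sum is the nim-sum of the parts.
Combined value = 2 ⊕ 2 = 0.

0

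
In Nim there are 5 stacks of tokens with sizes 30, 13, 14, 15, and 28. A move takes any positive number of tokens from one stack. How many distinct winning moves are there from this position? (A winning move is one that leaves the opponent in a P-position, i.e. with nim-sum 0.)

5

Compute the nim-sum pairwise:
30 XOR 13 = 19
19 XOR 14 = 29
29 XOR 15 = 18
18 XOR 28 = 14
The overall nim-sum is X = 14. A stack of size p has a winning move iff p XOR X < p (reduce it to p XOR X).
  30: 30 XOR 14 = 16 < 30 — winning move (to 16).
  13: 13 XOR 14 = 3 < 13 — winning move (to 3).
  14: 14 XOR 14 = 0 < 14 — winning move (to 0).
  15: 15 XOR 14 = 1 < 15 — winning move (to 1).
  28: 28 XOR 14 = 18 < 28 — winning move (to 18).
That gives 5 winning moves.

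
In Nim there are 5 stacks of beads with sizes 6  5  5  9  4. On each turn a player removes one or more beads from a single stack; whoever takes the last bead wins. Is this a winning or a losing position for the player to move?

Winning position

Nim-sum: 6 XOR 5 XOR 5 XOR 9 XOR 4 = 11.
The nim-sum is 11 ≠ 0, so this is an N-position: the player to move can win.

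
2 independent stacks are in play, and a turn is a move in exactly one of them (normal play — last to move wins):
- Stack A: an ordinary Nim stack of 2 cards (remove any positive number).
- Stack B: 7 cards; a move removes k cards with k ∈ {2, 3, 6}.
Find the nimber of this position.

Stack A is a plain Nim stack of size 2, so its Grundy value is 2.
Grundy values for stack B (subtraction set {2, 3, 6}):
k:     0  1  2  3  4  5  6  7
g(k):  0  0  1  1  2  0  3  1
So g(7) = 1.
The value of a disjunctive sum is the nim-sum of the parts.
Combined value = 2 XOR 1 = 3.

3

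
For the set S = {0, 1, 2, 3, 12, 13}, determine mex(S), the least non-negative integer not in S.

4

The values 0, 1, 2, 3 are all present; 4 is the first non-negative integer missing from the set.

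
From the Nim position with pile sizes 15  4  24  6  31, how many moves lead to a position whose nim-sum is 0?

3

Nim-sum: 15 ⊕ 4 ⊕ 24 ⊕ 6 ⊕ 31 = 10.
The overall nim-sum is X = 10. A pile of size p has a winning move iff p XOR X < p (reduce it to p XOR X).
  15: 15 XOR 10 = 5 < 15 — winning move (to 5).
  4: 4 XOR 10 = 14 ≥ 4 — no move.
  24: 24 XOR 10 = 18 < 24 — winning move (to 18).
  6: 6 XOR 10 = 12 ≥ 6 — no move.
  31: 31 XOR 10 = 21 < 31 — winning move (to 21).
That gives 3 winning moves.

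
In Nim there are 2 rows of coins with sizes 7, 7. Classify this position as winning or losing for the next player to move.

Nim-sum: 7 ⊕ 7 = 0.
The nim-sum is 0, so this is a P-position: the player to move is in a losing position under optimal play.

Losing position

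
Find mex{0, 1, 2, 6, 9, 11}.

The values 0, 1, 2 are all present; 3 is the first non-negative integer missing from the set.

3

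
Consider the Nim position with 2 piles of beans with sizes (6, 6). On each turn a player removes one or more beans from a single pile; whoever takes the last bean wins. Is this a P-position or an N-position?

Nim-sum: 6 XOR 6 = 0.
The nim-sum is 0, so this is a P-position: the player to move is in a losing position under optimal play.

P-position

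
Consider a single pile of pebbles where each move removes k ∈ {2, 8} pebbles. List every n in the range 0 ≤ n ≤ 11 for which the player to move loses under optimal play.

Grundy values for subtraction set {2, 8}:
k:     0  1  2  3  4  5  6  7  8  9 10 11
g(k):  0  0  1  1  0  0  1  1  2  2  0  0
The P-positions (g = 0) in 0..11 are 0, 1, 4, 5, 10, 11.

0, 1, 4, 5, 10, 11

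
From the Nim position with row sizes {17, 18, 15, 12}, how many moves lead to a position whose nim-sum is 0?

0

Compute the nim-sum pairwise:
17 ⊕ 18 = 3
3 ⊕ 15 = 12
12 ⊕ 12 = 0
The nim-sum is already 0, so every move leaves a nonzero nim-sum — there are no winning moves.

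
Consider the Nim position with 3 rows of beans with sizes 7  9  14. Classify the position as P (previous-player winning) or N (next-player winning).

Nim-sum: 7 ^ 9 ^ 14 = 0.
The nim-sum is 0, so this is a P-position: the player to move is in a losing position under optimal play.

P-position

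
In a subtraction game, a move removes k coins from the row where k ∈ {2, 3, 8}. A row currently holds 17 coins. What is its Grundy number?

1

Grundy values for subtraction set {2, 3, 8}:
k:     0  1  2  3  4  5  6  7  8  9 10 11 12 13 14 15 16 17
g(k):  0  0  1  1  2  0  0  1  1  2  0  0  1  1  2  0  0  1
So g(17) = 1.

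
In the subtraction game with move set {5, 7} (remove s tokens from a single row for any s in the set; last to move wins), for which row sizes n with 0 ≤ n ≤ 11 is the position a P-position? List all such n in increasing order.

Build the Grundy sequence with g(k) = mex{g(k−s) : s ∈ {5, 7}, s ≤ k}:
k:     0  1  2  3  4  5  6  7  8  9 10 11
g(k):  0  0  0  0  0  1  1  1  1  1  2  2
The P-positions (g = 0) in 0..11 are 0, 1, 2, 3, 4.

0, 1, 2, 3, 4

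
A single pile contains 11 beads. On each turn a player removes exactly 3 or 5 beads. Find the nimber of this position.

1

Grundy values for subtraction set {3, 5}:
g(0) = mex{} = 0
g(1) = mex{} = 0
g(2) = mex{} = 0
g(3) = mex{0} = 1
g(4) = mex{0} = 1
g(5) = mex{0} = 1
g(6) = mex{0,1} = 2
g(7) = mex{0,1} = 2
g(8) = mex{1} = 0
g(9) = mex{1,2} = 0
g(10) = mex{1,2} = 0
g(11) = mex{0,2} = 1
So g(11) = 1.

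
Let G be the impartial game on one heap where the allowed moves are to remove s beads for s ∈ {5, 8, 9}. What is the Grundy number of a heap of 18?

0

Compute g(0), g(1), … for moves {5, 8, 9}:
k:     0  1  2  3  4  5  6  7  8  9 10 11 12 13 14 15 16 17 18
g(k):  0  0  0  0  0  1  1  1  1  1  2  2  2  2  0  0  0  0  0
So g(18) = 0.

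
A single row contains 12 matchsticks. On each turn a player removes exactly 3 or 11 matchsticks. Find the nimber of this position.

Compute g(0), g(1), … for moves {3, 11}:
k:     0  1  2  3  4  5  6  7  8  9 10 11 12
g(k):  0  0  0  1  1  1  0  0  0  1  1  1  2
So g(12) = 2.

2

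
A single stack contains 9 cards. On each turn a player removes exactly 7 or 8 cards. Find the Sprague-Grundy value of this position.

1

Compute g(0), g(1), … for moves {7, 8}:
k:     0  1  2  3  4  5  6  7  8  9
g(k):  0  0  0  0  0  0  0  1  1  1
So g(9) = 1.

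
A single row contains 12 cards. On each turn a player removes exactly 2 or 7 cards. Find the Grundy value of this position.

1

Build the Grundy sequence with g(k) = mex{g(k−s) : s ∈ {2, 7}, s ≤ k}:
g(0) = mex{} = 0
g(1) = mex{} = 0
g(2) = mex{0} = 1
g(3) = mex{0} = 1
g(4) = mex{1} = 0
g(5) = mex{1} = 0
g(6) = mex{0} = 1
g(7) = mex{0} = 1
g(8) = mex{0,1} = 2
g(9) = mex{1} = 0
g(10) = mex{1,2} = 0
g(11) = mex{0} = 1
g(12) = mex{0} = 1
So g(12) = 1.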